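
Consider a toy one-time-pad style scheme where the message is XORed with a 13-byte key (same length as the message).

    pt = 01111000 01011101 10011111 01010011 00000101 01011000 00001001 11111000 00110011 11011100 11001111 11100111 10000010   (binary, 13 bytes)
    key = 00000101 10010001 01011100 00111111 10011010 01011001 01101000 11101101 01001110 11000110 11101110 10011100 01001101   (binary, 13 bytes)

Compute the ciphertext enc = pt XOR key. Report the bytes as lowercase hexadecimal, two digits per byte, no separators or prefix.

byte 0: 78 xor 05 = 7d
byte 1: 5d xor 91 = cc
byte 2: 9f xor 5c = c3
byte 3: 53 xor 3f = 6c
byte 4: 05 xor 9a = 9f
byte 5: 58 xor 59 = 01
byte 6: 09 xor 68 = 61
byte 7: f8 xor ed = 15
byte 8: 33 xor 4e = 7d
byte 9: dc xor c6 = 1a
byte 10: cf xor ee = 21
byte 11: e7 xor 9c = 7b
byte 12: 82 xor 4d = cf

7dccc36c9f0161157d1a217bcf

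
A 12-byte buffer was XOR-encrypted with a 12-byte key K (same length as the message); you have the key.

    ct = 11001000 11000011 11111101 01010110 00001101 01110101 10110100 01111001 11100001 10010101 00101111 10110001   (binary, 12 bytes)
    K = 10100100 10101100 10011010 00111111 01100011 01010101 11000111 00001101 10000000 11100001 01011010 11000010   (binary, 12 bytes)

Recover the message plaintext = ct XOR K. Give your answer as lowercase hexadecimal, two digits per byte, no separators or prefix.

6c6f67696e20737461747573

XOR is its own inverse, so applying the key byte-wise gives the result directly.
byte 0: c8 ^ a4 = 6c
byte 1: c3 ^ ac = 6f
byte 2: fd ^ 9a = 67
byte 3: 56 ^ 3f = 69
byte 4: 0d ^ 63 = 6e
byte 5: 75 ^ 55 = 20
byte 6: b4 ^ c7 = 73
byte 7: 79 ^ 0d = 74
byte 8: e1 ^ 80 = 61
byte 9: 95 ^ e1 = 74
byte 10: 2f ^ 5a = 75
byte 11: b1 ^ c2 = 73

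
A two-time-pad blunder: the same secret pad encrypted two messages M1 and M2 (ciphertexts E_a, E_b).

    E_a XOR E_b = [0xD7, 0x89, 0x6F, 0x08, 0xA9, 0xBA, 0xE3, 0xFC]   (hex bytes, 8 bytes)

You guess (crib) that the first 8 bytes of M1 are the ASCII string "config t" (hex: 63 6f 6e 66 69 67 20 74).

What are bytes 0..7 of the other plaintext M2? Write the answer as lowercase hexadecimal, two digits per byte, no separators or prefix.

b4e6016ec0ddc388

Since E_a ⊕ E_b = M1 ⊕ M2, XORing with the guessed M1 bytes yields the corresponding M2 bytes: M2 = (E_a ⊕ E_b) ⊕ M1.
d7 xor 63 = b4
89 xor 6f = e6
6f xor 6e = 01
08 xor 66 = 6e
a9 xor 69 = c0
ba xor 67 = dd
e3 xor 20 = c3
fc xor 74 = 88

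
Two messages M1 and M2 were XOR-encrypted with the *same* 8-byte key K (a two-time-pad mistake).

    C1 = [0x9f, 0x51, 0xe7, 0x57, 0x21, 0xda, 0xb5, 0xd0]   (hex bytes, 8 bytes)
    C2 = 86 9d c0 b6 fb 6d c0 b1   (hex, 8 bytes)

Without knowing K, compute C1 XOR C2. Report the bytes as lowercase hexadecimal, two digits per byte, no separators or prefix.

19cc27e1dab77561

C1 ⊕ C2 = (M1 ⊕ K) ⊕ (M2 ⊕ K) = M1 ⊕ M2 — the shared key cancels under XOR.
10011111 xor 10000110 = 00011001
01010001 xor 10011101 = 11001100
11100111 xor 11000000 = 00100111
01010111 xor 10110110 = 11100001
00100001 xor 11111011 = 11011010
11011010 xor 01101101 = 10110111
10110101 xor 11000000 = 01110101
11010000 xor 10110001 = 01100001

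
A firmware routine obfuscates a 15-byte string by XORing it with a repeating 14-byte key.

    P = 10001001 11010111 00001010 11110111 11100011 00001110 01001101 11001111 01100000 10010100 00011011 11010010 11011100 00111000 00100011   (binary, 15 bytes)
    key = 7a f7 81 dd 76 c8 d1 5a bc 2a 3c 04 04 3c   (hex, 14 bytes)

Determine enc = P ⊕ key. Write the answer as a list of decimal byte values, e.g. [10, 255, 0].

[243, 32, 139, 42, 149, 198, 156, 149, 220, 190, 39, 214, 216, 4, 89]

The 14-byte key repeats, so the effective keystream is 7a f7 81 dd 76 c8 d1 5a bc 2a 3c 04 04 3c 7a.
byte 0: 137 XOR 122 = 243
byte 1: 215 XOR 247 =  32
byte 2:  10 XOR 129 = 139
byte 3: 247 XOR 221 =  42
byte 4: 227 XOR 118 = 149
byte 5:  14 XOR 200 = 198
byte 6:  77 XOR 209 = 156
byte 7: 207 XOR  90 = 149
byte 8:  96 XOR 188 = 220
byte 9: 148 XOR  42 = 190
byte 10:  27 XOR  60 =  39
byte 11: 210 XOR   4 = 214
byte 12: 220 XOR   4 = 216
byte 13:  56 XOR  60 =   4
byte 14:  35 XOR 122 =  89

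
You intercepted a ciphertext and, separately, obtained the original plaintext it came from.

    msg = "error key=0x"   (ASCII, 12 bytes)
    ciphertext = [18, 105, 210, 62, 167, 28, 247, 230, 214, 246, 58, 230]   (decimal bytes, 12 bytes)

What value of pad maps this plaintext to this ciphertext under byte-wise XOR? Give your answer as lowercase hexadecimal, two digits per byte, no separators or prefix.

771ba051d53c9c83afcb0a9e

Since ciphertext = msg ⊕ pad, XORing both sides with msg gives pad = msg ⊕ ciphertext.
65 ^ 12 = 77
72 ^ 69 = 1b
72 ^ d2 = a0
6f ^ 3e = 51
72 ^ a7 = d5
20 ^ 1c = 3c
6b ^ f7 = 9c
65 ^ e6 = 83
79 ^ d6 = af
3d ^ f6 = cb
30 ^ 3a = 0a
78 ^ e6 = 9e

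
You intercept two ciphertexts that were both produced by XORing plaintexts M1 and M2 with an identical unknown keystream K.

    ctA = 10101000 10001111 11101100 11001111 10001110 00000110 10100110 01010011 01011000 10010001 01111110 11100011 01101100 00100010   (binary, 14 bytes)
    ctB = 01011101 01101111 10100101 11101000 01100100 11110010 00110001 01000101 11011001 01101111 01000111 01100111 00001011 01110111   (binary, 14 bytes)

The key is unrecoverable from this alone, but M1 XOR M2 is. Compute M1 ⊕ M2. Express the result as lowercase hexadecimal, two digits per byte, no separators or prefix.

f5e04927eaf4971681fe39846755

ctA ⊕ ctB = (M1 ⊕ K) ⊕ (M2 ⊕ K) = M1 ⊕ M2 — the shared key cancels under XOR.
byte 0: a8 ^ 5d = f5
byte 1: 8f ^ 6f = e0
byte 2: ec ^ a5 = 49
byte 3: cf ^ e8 = 27
byte 4: 8e ^ 64 = ea
byte 5: 06 ^ f2 = f4
byte 6: a6 ^ 31 = 97
byte 7: 53 ^ 45 = 16
byte 8: 58 ^ d9 = 81
byte 9: 91 ^ 6f = fe
byte 10: 7e ^ 47 = 39
byte 11: e3 ^ 67 = 84
byte 12: 6c ^ 0b = 67
byte 13: 22 ^ 77 = 55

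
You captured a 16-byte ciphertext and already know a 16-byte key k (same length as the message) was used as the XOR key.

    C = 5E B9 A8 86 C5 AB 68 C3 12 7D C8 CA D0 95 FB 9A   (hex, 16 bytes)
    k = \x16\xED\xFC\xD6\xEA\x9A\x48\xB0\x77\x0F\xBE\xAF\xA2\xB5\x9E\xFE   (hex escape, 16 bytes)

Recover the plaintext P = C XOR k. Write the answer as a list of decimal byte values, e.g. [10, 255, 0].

5e ⊕ 16 = 48
b9 ⊕ ed = 54
a8 ⊕ fc = 54
86 ⊕ d6 = 50
c5 ⊕ ea = 2f
ab ⊕ 9a = 31
68 ⊕ 48 = 20
c3 ⊕ b0 = 73
12 ⊕ 77 = 65
7d ⊕ 0f = 72
c8 ⊕ be = 76
ca ⊕ af = 65
d0 ⊕ a2 = 72
95 ⊕ b5 = 20
fb ⊕ 9e = 65
9a ⊕ fe = 64

[72, 84, 84, 80, 47, 49, 32, 115, 101, 114, 118, 101, 114, 32, 101, 100]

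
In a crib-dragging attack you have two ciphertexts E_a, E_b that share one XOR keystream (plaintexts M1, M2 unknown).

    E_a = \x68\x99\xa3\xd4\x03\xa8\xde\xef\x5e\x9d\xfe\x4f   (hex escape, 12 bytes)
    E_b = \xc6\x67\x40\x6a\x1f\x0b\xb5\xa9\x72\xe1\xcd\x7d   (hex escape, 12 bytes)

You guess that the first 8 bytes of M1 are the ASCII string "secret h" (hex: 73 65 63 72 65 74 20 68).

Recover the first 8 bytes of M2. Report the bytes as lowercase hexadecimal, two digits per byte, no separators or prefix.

First, E_a ⊕ E_b = (M1 ⊕ K) ⊕ (M2 ⊕ K) = M1 ⊕ M2, so the key drops out. Then M2 = (M1 ⊕ M2) ⊕ M1 over the first 8 bytes.
byte 0: (68 ⊕ c6) ⊕ 73 = ae ⊕ 73 = dd
byte 1: (99 ⊕ 67) ⊕ 65 = fe ⊕ 65 = 9b
byte 2: (a3 ⊕ 40) ⊕ 63 = e3 ⊕ 63 = 80
byte 3: (d4 ⊕ 6a) ⊕ 72 = be ⊕ 72 = cc
byte 4: (03 ⊕ 1f) ⊕ 65 = 1c ⊕ 65 = 79
byte 5: (a8 ⊕ 0b) ⊕ 74 = a3 ⊕ 74 = d7
byte 6: (de ⊕ b5) ⊕ 20 = 6b ⊕ 20 = 4b
byte 7: (ef ⊕ a9) ⊕ 68 = 46 ⊕ 68 = 2e

dd9b80cc79d74b2e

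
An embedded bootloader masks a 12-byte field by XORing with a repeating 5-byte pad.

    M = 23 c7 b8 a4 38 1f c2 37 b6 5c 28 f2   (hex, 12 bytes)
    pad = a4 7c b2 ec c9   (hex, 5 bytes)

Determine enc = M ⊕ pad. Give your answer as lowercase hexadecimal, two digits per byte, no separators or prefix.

The 5-byte key repeats, so the effective keystream is a4 7c b2 ec c9 a4 7c b2 ec c9 a4 7c.
byte 0: 23 ^ a4 = 87
byte 1: c7 ^ 7c = bb
byte 2: b8 ^ b2 = 0a
byte 3: a4 ^ ec = 48
byte 4: 38 ^ c9 = f1
byte 5: 1f ^ a4 = bb
byte 6: c2 ^ 7c = be
byte 7: 37 ^ b2 = 85
byte 8: b6 ^ ec = 5a
byte 9: 5c ^ c9 = 95
byte 10: 28 ^ a4 = 8c
byte 11: f2 ^ 7c = 8e

87bb0a48f1bbbe855a958c8e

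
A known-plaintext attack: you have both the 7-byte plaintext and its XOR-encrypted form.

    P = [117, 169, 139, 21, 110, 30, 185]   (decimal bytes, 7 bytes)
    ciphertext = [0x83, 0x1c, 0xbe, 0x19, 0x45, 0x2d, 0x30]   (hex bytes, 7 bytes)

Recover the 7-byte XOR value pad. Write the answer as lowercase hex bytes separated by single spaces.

Since ciphertext = P ⊕ pad, XORing both sides with P gives pad = P ⊕ ciphertext.
byte 0: 75 XOR 83 = f6
byte 1: a9 XOR 1c = b5
byte 2: 8b XOR be = 35
byte 3: 15 XOR 19 = 0c
byte 4: 6e XOR 45 = 2b
byte 5: 1e XOR 2d = 33
byte 6: b9 XOR 30 = 89

f6 b5 35 0c 2b 33 89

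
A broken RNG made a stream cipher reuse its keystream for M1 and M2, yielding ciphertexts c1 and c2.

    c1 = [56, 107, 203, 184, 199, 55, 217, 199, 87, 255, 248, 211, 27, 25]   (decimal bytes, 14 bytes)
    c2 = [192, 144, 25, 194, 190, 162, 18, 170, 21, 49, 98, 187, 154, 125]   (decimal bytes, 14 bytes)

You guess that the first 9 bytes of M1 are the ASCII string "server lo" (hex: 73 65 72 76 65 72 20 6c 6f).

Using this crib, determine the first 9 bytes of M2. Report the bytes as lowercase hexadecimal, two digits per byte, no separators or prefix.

8b9ea00c1ce7eb012d

First, c1 ⊕ c2 = (M1 ⊕ K) ⊕ (M2 ⊕ K) = M1 ⊕ M2, so the key drops out. Then M2 = (M1 ⊕ M2) ⊕ M1 over the first 9 bytes.
byte 0: (38 ^ c0) ^ 73 = f8 ^ 73 = 8b
byte 1: (6b ^ 90) ^ 65 = fb ^ 65 = 9e
byte 2: (cb ^ 19) ^ 72 = d2 ^ 72 = a0
byte 3: (b8 ^ c2) ^ 76 = 7a ^ 76 = 0c
byte 4: (c7 ^ be) ^ 65 = 79 ^ 65 = 1c
byte 5: (37 ^ a2) ^ 72 = 95 ^ 72 = e7
byte 6: (d9 ^ 12) ^ 20 = cb ^ 20 = eb
byte 7: (c7 ^ aa) ^ 6c = 6d ^ 6c = 01
byte 8: (57 ^ 15) ^ 6f = 42 ^ 6f = 2d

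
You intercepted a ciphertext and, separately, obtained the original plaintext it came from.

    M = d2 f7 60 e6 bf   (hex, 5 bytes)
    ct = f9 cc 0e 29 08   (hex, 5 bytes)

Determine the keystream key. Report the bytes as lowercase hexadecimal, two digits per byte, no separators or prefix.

Since ct = M ⊕ key, XORing both sides with M gives key = M ⊕ ct.
210 xor 249 =  43
247 xor 204 =  59
 96 xor  14 = 110
230 xor  41 = 207
191 xor   8 = 183

2b3b6ecfb7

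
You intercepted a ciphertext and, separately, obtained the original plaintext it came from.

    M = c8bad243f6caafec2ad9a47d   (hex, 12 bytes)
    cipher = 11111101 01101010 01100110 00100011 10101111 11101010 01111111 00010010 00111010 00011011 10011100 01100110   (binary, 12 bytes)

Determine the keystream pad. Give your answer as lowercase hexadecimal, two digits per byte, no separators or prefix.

35d0b4605920d0fe10c2381b

Since cipher = M ⊕ pad, XORing both sides with M gives pad = M ⊕ cipher.
byte 0: c8 ⊕ fd = 35
byte 1: ba ⊕ 6a = d0
byte 2: d2 ⊕ 66 = b4
byte 3: 43 ⊕ 23 = 60
byte 4: f6 ⊕ af = 59
byte 5: ca ⊕ ea = 20
byte 6: af ⊕ 7f = d0
byte 7: ec ⊕ 12 = fe
byte 8: 2a ⊕ 3a = 10
byte 9: d9 ⊕ 1b = c2
byte 10: a4 ⊕ 9c = 38
byte 11: 7d ⊕ 66 = 1b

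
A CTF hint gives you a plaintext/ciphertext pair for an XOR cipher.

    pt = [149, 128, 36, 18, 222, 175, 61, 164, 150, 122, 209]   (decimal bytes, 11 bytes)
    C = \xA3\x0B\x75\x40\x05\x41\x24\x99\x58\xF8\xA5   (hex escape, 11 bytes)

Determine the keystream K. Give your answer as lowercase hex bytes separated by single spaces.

36 8b 51 52 db ee 19 3d ce 82 74

Since C = pt ⊕ K, XORing both sides with pt gives K = pt ⊕ C.
95 ^ a3 = 36
80 ^ 0b = 8b
24 ^ 75 = 51
12 ^ 40 = 52
de ^ 05 = db
af ^ 41 = ee
3d ^ 24 = 19
a4 ^ 99 = 3d
96 ^ 58 = ce
7a ^ f8 = 82
d1 ^ a5 = 74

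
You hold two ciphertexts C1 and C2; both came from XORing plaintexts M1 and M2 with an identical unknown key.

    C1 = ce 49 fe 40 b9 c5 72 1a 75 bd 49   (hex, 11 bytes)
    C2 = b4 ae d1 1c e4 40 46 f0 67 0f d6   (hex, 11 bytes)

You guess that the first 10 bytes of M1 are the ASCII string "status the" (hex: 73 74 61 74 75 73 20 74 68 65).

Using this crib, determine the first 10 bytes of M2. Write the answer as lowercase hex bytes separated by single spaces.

09 93 4e 28 28 f6 14 9e 7a d7

First, C1 ⊕ C2 = (M1 ⊕ K) ⊕ (M2 ⊕ K) = M1 ⊕ M2, so the key drops out. Then M2 = (M1 ⊕ M2) ⊕ M1 over the first 10 bytes.
byte 0: (ce ^ b4) ^ 73 = 7a ^ 73 = 09
byte 1: (49 ^ ae) ^ 74 = e7 ^ 74 = 93
byte 2: (fe ^ d1) ^ 61 = 2f ^ 61 = 4e
byte 3: (40 ^ 1c) ^ 74 = 5c ^ 74 = 28
byte 4: (b9 ^ e4) ^ 75 = 5d ^ 75 = 28
byte 5: (c5 ^ 40) ^ 73 = 85 ^ 73 = f6
byte 6: (72 ^ 46) ^ 20 = 34 ^ 20 = 14
byte 7: (1a ^ f0) ^ 74 = ea ^ 74 = 9e
byte 8: (75 ^ 67) ^ 68 = 12 ^ 68 = 7a
byte 9: (bd ^ 0f) ^ 65 = b2 ^ 65 = d7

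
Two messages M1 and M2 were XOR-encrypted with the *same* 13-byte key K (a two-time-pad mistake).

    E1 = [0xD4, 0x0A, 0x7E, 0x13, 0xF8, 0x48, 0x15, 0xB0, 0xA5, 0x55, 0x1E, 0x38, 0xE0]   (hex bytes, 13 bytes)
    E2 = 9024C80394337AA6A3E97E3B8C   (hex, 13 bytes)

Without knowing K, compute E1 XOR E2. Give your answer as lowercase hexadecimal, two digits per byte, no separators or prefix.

E1 ⊕ E2 = (M1 ⊕ K) ⊕ (M2 ⊕ K) = M1 ⊕ M2 — the shared key cancels under XOR.
byte 0: 212 ⊕ 144 =  68
byte 1:  10 ⊕  36 =  46
byte 2: 126 ⊕ 200 = 182
byte 3:  19 ⊕   3 =  16
byte 4: 248 ⊕ 148 = 108
byte 5:  72 ⊕  51 = 123
byte 6:  21 ⊕ 122 = 111
byte 7: 176 ⊕ 166 =  22
byte 8: 165 ⊕ 163 =   6
byte 9:  85 ⊕ 233 = 188
byte 10:  30 ⊕ 126 =  96
byte 11:  56 ⊕  59 =   3
byte 12: 224 ⊕ 140 = 108

442eb6106c7b6f1606bc60036c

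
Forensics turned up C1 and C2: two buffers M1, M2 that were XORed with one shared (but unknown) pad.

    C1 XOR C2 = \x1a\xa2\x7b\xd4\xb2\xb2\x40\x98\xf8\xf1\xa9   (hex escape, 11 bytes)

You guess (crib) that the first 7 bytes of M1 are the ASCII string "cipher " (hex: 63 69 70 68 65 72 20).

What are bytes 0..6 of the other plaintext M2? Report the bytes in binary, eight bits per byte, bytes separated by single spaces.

01111001 11001011 00001011 10111100 11010111 11000000 01100000

Since C1 ⊕ C2 = M1 ⊕ M2, XORing with the guessed M1 bytes yields the corresponding M2 bytes: M2 = (C1 ⊕ C2) ⊕ M1.
1a ^ 63 = 79
a2 ^ 69 = cb
7b ^ 70 = 0b
d4 ^ 68 = bc
b2 ^ 65 = d7
b2 ^ 72 = c0
40 ^ 20 = 60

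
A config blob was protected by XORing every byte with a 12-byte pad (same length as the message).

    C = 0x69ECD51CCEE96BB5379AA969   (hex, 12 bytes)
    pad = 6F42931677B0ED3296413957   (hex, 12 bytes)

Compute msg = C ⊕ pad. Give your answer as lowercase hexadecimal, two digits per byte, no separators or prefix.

byte 0: 105 xor 111 =   6
byte 1: 236 xor  66 = 174
byte 2: 213 xor 147 =  70
byte 3:  28 xor  22 =  10
byte 4: 206 xor 119 = 185
byte 5: 233 xor 176 =  89
byte 6: 107 xor 237 = 134
byte 7: 181 xor  50 = 135
byte 8:  55 xor 150 = 161
byte 9: 154 xor  65 = 219
byte 10: 169 xor  57 = 144
byte 11: 105 xor  87 =  62

06ae460ab9598687a1db903e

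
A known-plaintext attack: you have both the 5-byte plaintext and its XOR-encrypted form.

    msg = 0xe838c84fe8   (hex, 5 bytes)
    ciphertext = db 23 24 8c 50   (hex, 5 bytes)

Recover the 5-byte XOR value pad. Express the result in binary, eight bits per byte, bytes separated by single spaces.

00110011 00011011 11101100 11000011 10111000

Since ciphertext = msg ⊕ pad, XORing both sides with msg gives pad = msg ⊕ ciphertext.
byte 0: e8 ^ db = 33
byte 1: 38 ^ 23 = 1b
byte 2: c8 ^ 24 = ec
byte 3: 4f ^ 8c = c3
byte 4: e8 ^ 50 = b8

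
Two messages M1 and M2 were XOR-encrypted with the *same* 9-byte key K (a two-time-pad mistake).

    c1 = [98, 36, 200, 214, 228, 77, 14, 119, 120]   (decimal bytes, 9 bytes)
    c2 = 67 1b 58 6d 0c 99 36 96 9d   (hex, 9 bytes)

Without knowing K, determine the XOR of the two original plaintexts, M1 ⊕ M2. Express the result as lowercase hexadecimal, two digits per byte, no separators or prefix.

053f90bbe8d438e1e5

c1 ⊕ c2 = (M1 ⊕ K) ⊕ (M2 ⊕ K) = M1 ⊕ M2 — the shared key cancels under XOR.
62 ⊕ 67 = 05
24 ⊕ 1b = 3f
c8 ⊕ 58 = 90
d6 ⊕ 6d = bb
e4 ⊕ 0c = e8
4d ⊕ 99 = d4
0e ⊕ 36 = 38
77 ⊕ 96 = e1
78 ⊕ 9d = e5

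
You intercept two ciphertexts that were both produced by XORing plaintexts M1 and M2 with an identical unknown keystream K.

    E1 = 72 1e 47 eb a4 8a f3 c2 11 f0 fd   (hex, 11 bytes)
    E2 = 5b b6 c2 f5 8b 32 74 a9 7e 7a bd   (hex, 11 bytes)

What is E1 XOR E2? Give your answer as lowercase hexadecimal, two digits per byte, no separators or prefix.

E1 ⊕ E2 = (M1 ⊕ K) ⊕ (M2 ⊕ K) = M1 ⊕ M2 — the shared key cancels under XOR.
114 ^  91 =  41
 30 ^ 182 = 168
 71 ^ 194 = 133
235 ^ 245 =  30
164 ^ 139 =  47
138 ^  50 = 184
243 ^ 116 = 135
194 ^ 169 = 107
 17 ^ 126 = 111
240 ^ 122 = 138
253 ^ 189 =  64

29a8851e2fb8876b6f8a40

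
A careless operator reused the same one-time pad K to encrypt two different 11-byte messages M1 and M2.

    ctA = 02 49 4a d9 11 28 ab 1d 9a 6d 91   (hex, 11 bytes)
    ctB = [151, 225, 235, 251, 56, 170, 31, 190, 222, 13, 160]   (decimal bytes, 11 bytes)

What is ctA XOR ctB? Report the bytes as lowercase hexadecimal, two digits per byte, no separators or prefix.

ctA ⊕ ctB = (M1 ⊕ K) ⊕ (M2 ⊕ K) = M1 ⊕ M2 — the shared key cancels under XOR.
byte 0: 02 xor 97 = 95
byte 1: 49 xor e1 = a8
byte 2: 4a xor eb = a1
byte 3: d9 xor fb = 22
byte 4: 11 xor 38 = 29
byte 5: 28 xor aa = 82
byte 6: ab xor 1f = b4
byte 7: 1d xor be = a3
byte 8: 9a xor de = 44
byte 9: 6d xor 0d = 60
byte 10: 91 xor a0 = 31

95a8a1222982b4a3446031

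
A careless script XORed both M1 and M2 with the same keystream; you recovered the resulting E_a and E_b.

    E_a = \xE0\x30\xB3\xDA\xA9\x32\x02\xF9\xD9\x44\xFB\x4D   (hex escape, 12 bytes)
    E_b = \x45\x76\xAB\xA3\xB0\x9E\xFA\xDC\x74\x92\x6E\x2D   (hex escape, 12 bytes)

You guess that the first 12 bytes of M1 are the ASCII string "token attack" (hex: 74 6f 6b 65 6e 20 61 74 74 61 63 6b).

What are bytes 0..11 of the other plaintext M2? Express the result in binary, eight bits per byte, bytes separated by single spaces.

11010001 00101001 01110011 00011100 01110111 10001100 10011001 01010001 11011001 10110111 11110110 00001011

First, E_a ⊕ E_b = (M1 ⊕ K) ⊕ (M2 ⊕ K) = M1 ⊕ M2, so the key drops out. Then M2 = (M1 ⊕ M2) ⊕ M1 over the first 12 bytes.
byte 0: (e0 ⊕ 45) ⊕ 74 = a5 ⊕ 74 = d1
byte 1: (30 ⊕ 76) ⊕ 6f = 46 ⊕ 6f = 29
byte 2: (b3 ⊕ ab) ⊕ 6b = 18 ⊕ 6b = 73
byte 3: (da ⊕ a3) ⊕ 65 = 79 ⊕ 65 = 1c
byte 4: (a9 ⊕ b0) ⊕ 6e = 19 ⊕ 6e = 77
byte 5: (32 ⊕ 9e) ⊕ 20 = ac ⊕ 20 = 8c
byte 6: (02 ⊕ fa) ⊕ 61 = f8 ⊕ 61 = 99
byte 7: (f9 ⊕ dc) ⊕ 74 = 25 ⊕ 74 = 51
byte 8: (d9 ⊕ 74) ⊕ 74 = ad ⊕ 74 = d9
byte 9: (44 ⊕ 92) ⊕ 61 = d6 ⊕ 61 = b7
byte 10: (fb ⊕ 6e) ⊕ 63 = 95 ⊕ 63 = f6
byte 11: (4d ⊕ 2d) ⊕ 6b = 60 ⊕ 6b = 0b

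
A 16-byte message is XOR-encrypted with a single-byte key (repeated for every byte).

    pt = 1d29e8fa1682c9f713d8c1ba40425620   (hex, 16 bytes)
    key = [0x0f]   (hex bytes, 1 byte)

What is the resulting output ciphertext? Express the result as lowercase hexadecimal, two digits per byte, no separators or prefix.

The 1-byte key repeats, so the effective keystream is 0f 0f 0f 0f 0f 0f 0f 0f 0f 0f 0f 0f 0f 0f 0f 0f.
byte 0: 1d ⊕ 0f = 12
byte 1: 29 ⊕ 0f = 26
byte 2: e8 ⊕ 0f = e7
byte 3: fa ⊕ 0f = f5
byte 4: 16 ⊕ 0f = 19
byte 5: 82 ⊕ 0f = 8d
byte 6: c9 ⊕ 0f = c6
byte 7: f7 ⊕ 0f = f8
byte 8: 13 ⊕ 0f = 1c
byte 9: d8 ⊕ 0f = d7
byte 10: c1 ⊕ 0f = ce
byte 11: ba ⊕ 0f = b5
byte 12: 40 ⊕ 0f = 4f
byte 13: 42 ⊕ 0f = 4d
byte 14: 56 ⊕ 0f = 59
byte 15: 20 ⊕ 0f = 2f

1226e7f5198dc6f81cd7ceb54f4d592f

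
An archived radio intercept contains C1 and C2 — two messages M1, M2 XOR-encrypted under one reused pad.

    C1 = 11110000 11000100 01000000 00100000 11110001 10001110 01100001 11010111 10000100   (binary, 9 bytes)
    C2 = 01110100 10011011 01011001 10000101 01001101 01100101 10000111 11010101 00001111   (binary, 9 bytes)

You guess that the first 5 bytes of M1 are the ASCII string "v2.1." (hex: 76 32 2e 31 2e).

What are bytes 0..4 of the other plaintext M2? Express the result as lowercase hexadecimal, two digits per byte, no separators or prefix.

First, C1 ⊕ C2 = (M1 ⊕ K) ⊕ (M2 ⊕ K) = M1 ⊕ M2, so the key drops out. Then M2 = (M1 ⊕ M2) ⊕ M1 over the first 5 bytes.
byte 0: (f0 ^ 74) ^ 76 = 84 ^ 76 = f2
byte 1: (c4 ^ 9b) ^ 32 = 5f ^ 32 = 6d
byte 2: (40 ^ 59) ^ 2e = 19 ^ 2e = 37
byte 3: (20 ^ 85) ^ 31 = a5 ^ 31 = 94
byte 4: (f1 ^ 4d) ^ 2e = bc ^ 2e = 92

f26d379492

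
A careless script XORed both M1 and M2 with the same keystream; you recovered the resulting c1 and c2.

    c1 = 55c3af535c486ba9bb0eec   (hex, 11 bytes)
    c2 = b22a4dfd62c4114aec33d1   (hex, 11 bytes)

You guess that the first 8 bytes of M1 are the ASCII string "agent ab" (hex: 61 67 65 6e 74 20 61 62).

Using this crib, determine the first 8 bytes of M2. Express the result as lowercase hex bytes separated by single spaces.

First, c1 ⊕ c2 = (M1 ⊕ K) ⊕ (M2 ⊕ K) = M1 ⊕ M2, so the key drops out. Then M2 = (M1 ⊕ M2) ⊕ M1 over the first 8 bytes.
byte 0: (55 XOR b2) XOR 61 = e7 XOR 61 = 86
byte 1: (c3 XOR 2a) XOR 67 = e9 XOR 67 = 8e
byte 2: (af XOR 4d) XOR 65 = e2 XOR 65 = 87
byte 3: (53 XOR fd) XOR 6e = ae XOR 6e = c0
byte 4: (5c XOR 62) XOR 74 = 3e XOR 74 = 4a
byte 5: (48 XOR c4) XOR 20 = 8c XOR 20 = ac
byte 6: (6b XOR 11) XOR 61 = 7a XOR 61 = 1b
byte 7: (a9 XOR 4a) XOR 62 = e3 XOR 62 = 81

86 8e 87 c0 4a ac 1b 81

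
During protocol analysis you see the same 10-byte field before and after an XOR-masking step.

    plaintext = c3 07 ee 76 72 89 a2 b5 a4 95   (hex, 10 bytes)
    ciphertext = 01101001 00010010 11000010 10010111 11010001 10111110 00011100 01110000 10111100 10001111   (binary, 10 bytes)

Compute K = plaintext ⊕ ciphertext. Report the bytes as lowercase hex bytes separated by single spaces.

aa 15 2c e1 a3 37 be c5 18 1a

Since ciphertext = plaintext ⊕ K, XORing both sides with plaintext gives K = plaintext ⊕ ciphertext.
c3 ⊕ 69 = aa
07 ⊕ 12 = 15
ee ⊕ c2 = 2c
76 ⊕ 97 = e1
72 ⊕ d1 = a3
89 ⊕ be = 37
a2 ⊕ 1c = be
b5 ⊕ 70 = c5
a4 ⊕ bc = 18
95 ⊕ 8f = 1a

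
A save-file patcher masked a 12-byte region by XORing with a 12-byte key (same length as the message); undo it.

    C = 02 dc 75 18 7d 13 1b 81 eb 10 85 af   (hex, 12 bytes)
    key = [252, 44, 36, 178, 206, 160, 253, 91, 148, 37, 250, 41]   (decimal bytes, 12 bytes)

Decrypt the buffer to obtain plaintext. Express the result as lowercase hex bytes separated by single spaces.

fe f0 51 aa b3 b3 e6 da 7f 35 7f 86

byte 0: 02 ⊕ fc = fe
byte 1: dc ⊕ 2c = f0
byte 2: 75 ⊕ 24 = 51
byte 3: 18 ⊕ b2 = aa
byte 4: 7d ⊕ ce = b3
byte 5: 13 ⊕ a0 = b3
byte 6: 1b ⊕ fd = e6
byte 7: 81 ⊕ 5b = da
byte 8: eb ⊕ 94 = 7f
byte 9: 10 ⊕ 25 = 35
byte 10: 85 ⊕ fa = 7f
byte 11: af ⊕ 29 = 86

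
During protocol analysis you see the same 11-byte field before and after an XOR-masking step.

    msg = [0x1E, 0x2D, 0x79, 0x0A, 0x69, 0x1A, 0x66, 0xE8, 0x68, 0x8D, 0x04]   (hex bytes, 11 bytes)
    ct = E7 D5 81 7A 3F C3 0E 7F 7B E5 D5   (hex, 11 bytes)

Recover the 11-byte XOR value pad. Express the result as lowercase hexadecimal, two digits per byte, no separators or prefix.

f9f8f87056d968971368d1

Since ct = msg ⊕ pad, XORing both sides with msg gives pad = msg ⊕ ct.
 30 ^ 231 = 249
 45 ^ 213 = 248
121 ^ 129 = 248
 10 ^ 122 = 112
105 ^  63 =  86
 26 ^ 195 = 217
102 ^  14 = 104
232 ^ 127 = 151
104 ^ 123 =  19
141 ^ 229 = 104
  4 ^ 213 = 209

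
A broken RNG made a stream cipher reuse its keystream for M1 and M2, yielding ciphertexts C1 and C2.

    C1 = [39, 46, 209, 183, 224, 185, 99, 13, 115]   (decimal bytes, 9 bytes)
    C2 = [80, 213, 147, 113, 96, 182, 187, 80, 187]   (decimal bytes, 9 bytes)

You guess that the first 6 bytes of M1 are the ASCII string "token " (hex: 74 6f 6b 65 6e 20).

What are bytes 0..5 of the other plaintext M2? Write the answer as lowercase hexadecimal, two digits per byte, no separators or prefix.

039429a3ee2f

First, C1 ⊕ C2 = (M1 ⊕ K) ⊕ (M2 ⊕ K) = M1 ⊕ M2, so the key drops out. Then M2 = (M1 ⊕ M2) ⊕ M1 over the first 6 bytes.
byte 0: (27 xor 50) xor 74 = 77 xor 74 = 03
byte 1: (2e xor d5) xor 6f = fb xor 6f = 94
byte 2: (d1 xor 93) xor 6b = 42 xor 6b = 29
byte 3: (b7 xor 71) xor 65 = c6 xor 65 = a3
byte 4: (e0 xor 60) xor 6e = 80 xor 6e = ee
byte 5: (b9 xor b6) xor 20 = 0f xor 20 = 2f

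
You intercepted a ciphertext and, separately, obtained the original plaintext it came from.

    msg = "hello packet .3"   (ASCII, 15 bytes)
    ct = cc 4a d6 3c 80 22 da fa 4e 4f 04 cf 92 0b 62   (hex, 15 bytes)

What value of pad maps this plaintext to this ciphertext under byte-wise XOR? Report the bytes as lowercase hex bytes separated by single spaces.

a4 2f ba 50 ef 02 aa 9b 2d 24 61 bb b2 25 51

Since ct = msg ⊕ pad, XORing both sides with msg gives pad = msg ⊕ ct.
byte 0: 68 ^ cc = a4
byte 1: 65 ^ 4a = 2f
byte 2: 6c ^ d6 = ba
byte 3: 6c ^ 3c = 50
byte 4: 6f ^ 80 = ef
byte 5: 20 ^ 22 = 02
byte 6: 70 ^ da = aa
byte 7: 61 ^ fa = 9b
byte 8: 63 ^ 4e = 2d
byte 9: 6b ^ 4f = 24
byte 10: 65 ^ 04 = 61
byte 11: 74 ^ cf = bb
byte 12: 20 ^ 92 = b2
byte 13: 2e ^ 0b = 25
byte 14: 33 ^ 62 = 51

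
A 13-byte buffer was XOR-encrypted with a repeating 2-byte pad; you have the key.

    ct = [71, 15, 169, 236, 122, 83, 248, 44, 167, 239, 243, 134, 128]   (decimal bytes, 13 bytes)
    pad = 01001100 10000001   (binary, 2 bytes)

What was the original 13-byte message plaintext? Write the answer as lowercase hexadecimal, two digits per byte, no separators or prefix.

0b8ee56d36d2b4adeb6ebf07cc

The 2-byte key repeats, so the effective keystream is 4c 81 4c 81 4c 81 4c 81 4c 81 4c 81 4c.
byte 0: 01000111 ^ 01001100 = 00001011
byte 1: 00001111 ^ 10000001 = 10001110
byte 2: 10101001 ^ 01001100 = 11100101
byte 3: 11101100 ^ 10000001 = 01101101
byte 4: 01111010 ^ 01001100 = 00110110
byte 5: 01010011 ^ 10000001 = 11010010
byte 6: 11111000 ^ 01001100 = 10110100
byte 7: 00101100 ^ 10000001 = 10101101
byte 8: 10100111 ^ 01001100 = 11101011
byte 9: 11101111 ^ 10000001 = 01101110
byte 10: 11110011 ^ 01001100 = 10111111
byte 11: 10000110 ^ 10000001 = 00000111
byte 12: 10000000 ^ 01001100 = 11001100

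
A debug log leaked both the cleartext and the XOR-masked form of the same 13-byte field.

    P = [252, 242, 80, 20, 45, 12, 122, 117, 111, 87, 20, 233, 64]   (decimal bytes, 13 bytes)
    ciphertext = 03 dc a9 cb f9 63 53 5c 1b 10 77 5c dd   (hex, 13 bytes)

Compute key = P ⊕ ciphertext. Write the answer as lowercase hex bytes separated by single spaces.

ff 2e f9 df d4 6f 29 29 74 47 63 b5 9d

Since ciphertext = P ⊕ key, XORing both sides with P gives key = P ⊕ ciphertext.
fc xor 03 = ff
f2 xor dc = 2e
50 xor a9 = f9
14 xor cb = df
2d xor f9 = d4
0c xor 63 = 6f
7a xor 53 = 29
75 xor 5c = 29
6f xor 1b = 74
57 xor 10 = 47
14 xor 77 = 63
e9 xor 5c = b5
40 xor dd = 9d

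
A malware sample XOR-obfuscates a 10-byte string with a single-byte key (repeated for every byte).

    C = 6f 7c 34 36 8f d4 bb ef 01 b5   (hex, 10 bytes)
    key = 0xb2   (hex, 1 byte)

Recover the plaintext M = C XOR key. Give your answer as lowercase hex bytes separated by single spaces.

The 1-byte key repeats, so the effective keystream is b2 b2 b2 b2 b2 b2 b2 b2 b2 b2.
byte 0: 111 ^ 178 = 221
byte 1: 124 ^ 178 = 206
byte 2:  52 ^ 178 = 134
byte 3:  54 ^ 178 = 132
byte 4: 143 ^ 178 =  61
byte 5: 212 ^ 178 = 102
byte 6: 187 ^ 178 =   9
byte 7: 239 ^ 178 =  93
byte 8:   1 ^ 178 = 179
byte 9: 181 ^ 178 =   7

dd ce 86 84 3d 66 09 5d b3 07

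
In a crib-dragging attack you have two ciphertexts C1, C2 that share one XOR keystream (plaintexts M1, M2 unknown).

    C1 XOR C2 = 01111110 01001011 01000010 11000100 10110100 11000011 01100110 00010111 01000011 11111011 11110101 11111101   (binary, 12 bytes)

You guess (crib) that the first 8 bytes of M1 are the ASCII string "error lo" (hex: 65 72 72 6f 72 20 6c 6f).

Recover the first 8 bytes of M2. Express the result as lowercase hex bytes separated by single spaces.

Since C1 ⊕ C2 = M1 ⊕ M2, XORing with the guessed M1 bytes yields the corresponding M2 bytes: M2 = (C1 ⊕ C2) ⊕ M1.
byte 0: 01111110 ⊕ 01100101 = 00011011
byte 1: 01001011 ⊕ 01110010 = 00111001
byte 2: 01000010 ⊕ 01110010 = 00110000
byte 3: 11000100 ⊕ 01101111 = 10101011
byte 4: 10110100 ⊕ 01110010 = 11000110
byte 5: 11000011 ⊕ 00100000 = 11100011
byte 6: 01100110 ⊕ 01101100 = 00001010
byte 7: 00010111 ⊕ 01101111 = 01111000

1b 39 30 ab c6 e3 0a 78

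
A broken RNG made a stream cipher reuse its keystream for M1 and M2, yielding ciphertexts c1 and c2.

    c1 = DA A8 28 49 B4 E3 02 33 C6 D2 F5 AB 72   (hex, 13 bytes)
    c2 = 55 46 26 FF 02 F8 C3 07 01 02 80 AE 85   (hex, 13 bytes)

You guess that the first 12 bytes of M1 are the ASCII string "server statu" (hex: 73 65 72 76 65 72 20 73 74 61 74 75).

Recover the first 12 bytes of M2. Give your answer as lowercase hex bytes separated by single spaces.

First, c1 ⊕ c2 = (M1 ⊕ K) ⊕ (M2 ⊕ K) = M1 ⊕ M2, so the key drops out. Then M2 = (M1 ⊕ M2) ⊕ M1 over the first 12 bytes.
byte 0: (da ⊕ 55) ⊕ 73 = 8f ⊕ 73 = fc
byte 1: (a8 ⊕ 46) ⊕ 65 = ee ⊕ 65 = 8b
byte 2: (28 ⊕ 26) ⊕ 72 = 0e ⊕ 72 = 7c
byte 3: (49 ⊕ ff) ⊕ 76 = b6 ⊕ 76 = c0
byte 4: (b4 ⊕ 02) ⊕ 65 = b6 ⊕ 65 = d3
byte 5: (e3 ⊕ f8) ⊕ 72 = 1b ⊕ 72 = 69
byte 6: (02 ⊕ c3) ⊕ 20 = c1 ⊕ 20 = e1
byte 7: (33 ⊕ 07) ⊕ 73 = 34 ⊕ 73 = 47
byte 8: (c6 ⊕ 01) ⊕ 74 = c7 ⊕ 74 = b3
byte 9: (d2 ⊕ 02) ⊕ 61 = d0 ⊕ 61 = b1
byte 10: (f5 ⊕ 80) ⊕ 74 = 75 ⊕ 74 = 01
byte 11: (ab ⊕ ae) ⊕ 75 = 05 ⊕ 75 = 70

fc 8b 7c c0 d3 69 e1 47 b3 b1 01 70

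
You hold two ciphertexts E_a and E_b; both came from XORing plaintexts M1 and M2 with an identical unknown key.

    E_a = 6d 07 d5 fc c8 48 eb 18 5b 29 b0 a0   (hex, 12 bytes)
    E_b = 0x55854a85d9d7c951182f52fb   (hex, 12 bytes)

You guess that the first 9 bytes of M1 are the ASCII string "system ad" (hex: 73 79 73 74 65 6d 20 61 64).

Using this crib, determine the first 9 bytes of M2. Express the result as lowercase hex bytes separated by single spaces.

First, E_a ⊕ E_b = (M1 ⊕ K) ⊕ (M2 ⊕ K) = M1 ⊕ M2, so the key drops out. Then M2 = (M1 ⊕ M2) ⊕ M1 over the first 9 bytes.
byte 0: (6d xor 55) xor 73 = 38 xor 73 = 4b
byte 1: (07 xor 85) xor 79 = 82 xor 79 = fb
byte 2: (d5 xor 4a) xor 73 = 9f xor 73 = ec
byte 3: (fc xor 85) xor 74 = 79 xor 74 = 0d
byte 4: (c8 xor d9) xor 65 = 11 xor 65 = 74
byte 5: (48 xor d7) xor 6d = 9f xor 6d = f2
byte 6: (eb xor c9) xor 20 = 22 xor 20 = 02
byte 7: (18 xor 51) xor 61 = 49 xor 61 = 28
byte 8: (5b xor 18) xor 64 = 43 xor 64 = 27

4b fb ec 0d 74 f2 02 28 27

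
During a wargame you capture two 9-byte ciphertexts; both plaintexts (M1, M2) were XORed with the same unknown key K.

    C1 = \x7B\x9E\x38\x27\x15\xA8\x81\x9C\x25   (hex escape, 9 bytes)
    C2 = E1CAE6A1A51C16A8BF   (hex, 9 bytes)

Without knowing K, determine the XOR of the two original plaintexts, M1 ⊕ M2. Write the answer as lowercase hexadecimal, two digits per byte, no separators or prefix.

9a54de86b0b497349a

C1 ⊕ C2 = (M1 ⊕ K) ⊕ (M2 ⊕ K) = M1 ⊕ M2 — the shared key cancels under XOR.
7b XOR e1 = 9a
9e XOR ca = 54
38 XOR e6 = de
27 XOR a1 = 86
15 XOR a5 = b0
a8 XOR 1c = b4
81 XOR 16 = 97
9c XOR a8 = 34
25 XOR bf = 9a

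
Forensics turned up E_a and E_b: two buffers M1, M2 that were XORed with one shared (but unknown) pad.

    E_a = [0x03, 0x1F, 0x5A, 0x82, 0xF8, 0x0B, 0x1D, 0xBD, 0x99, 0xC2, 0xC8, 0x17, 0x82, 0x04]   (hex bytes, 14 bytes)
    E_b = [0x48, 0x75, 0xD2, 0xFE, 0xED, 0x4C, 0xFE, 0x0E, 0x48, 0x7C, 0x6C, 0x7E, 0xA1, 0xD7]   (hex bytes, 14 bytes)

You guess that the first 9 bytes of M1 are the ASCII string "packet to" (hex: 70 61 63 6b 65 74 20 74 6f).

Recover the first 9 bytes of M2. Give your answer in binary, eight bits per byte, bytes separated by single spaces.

First, E_a ⊕ E_b = (M1 ⊕ K) ⊕ (M2 ⊕ K) = M1 ⊕ M2, so the key drops out. Then M2 = (M1 ⊕ M2) ⊕ M1 over the first 9 bytes.
byte 0: (03 XOR 48) XOR 70 = 4b XOR 70 = 3b
byte 1: (1f XOR 75) XOR 61 = 6a XOR 61 = 0b
byte 2: (5a XOR d2) XOR 63 = 88 XOR 63 = eb
byte 3: (82 XOR fe) XOR 6b = 7c XOR 6b = 17
byte 4: (f8 XOR ed) XOR 65 = 15 XOR 65 = 70
byte 5: (0b XOR 4c) XOR 74 = 47 XOR 74 = 33
byte 6: (1d XOR fe) XOR 20 = e3 XOR 20 = c3
byte 7: (bd XOR 0e) XOR 74 = b3 XOR 74 = c7
byte 8: (99 XOR 48) XOR 6f = d1 XOR 6f = be

00111011 00001011 11101011 00010111 01110000 00110011 11000011 11000111 10111110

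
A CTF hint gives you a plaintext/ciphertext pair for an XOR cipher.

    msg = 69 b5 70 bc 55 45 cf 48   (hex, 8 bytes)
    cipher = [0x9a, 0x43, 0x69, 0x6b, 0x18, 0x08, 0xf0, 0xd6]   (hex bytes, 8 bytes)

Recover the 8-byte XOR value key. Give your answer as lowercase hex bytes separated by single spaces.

Since cipher = msg ⊕ key, XORing both sides with msg gives key = msg ⊕ cipher.
byte 0: 69 ^ 9a = f3
byte 1: b5 ^ 43 = f6
byte 2: 70 ^ 69 = 19
byte 3: bc ^ 6b = d7
byte 4: 55 ^ 18 = 4d
byte 5: 45 ^ 08 = 4d
byte 6: cf ^ f0 = 3f
byte 7: 48 ^ d6 = 9e

f3 f6 19 d7 4d 4d 3f 9e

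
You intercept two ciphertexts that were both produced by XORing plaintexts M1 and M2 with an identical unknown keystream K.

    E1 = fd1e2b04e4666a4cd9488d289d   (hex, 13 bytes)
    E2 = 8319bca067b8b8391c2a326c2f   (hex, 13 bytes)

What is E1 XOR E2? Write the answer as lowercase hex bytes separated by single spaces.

E1 ⊕ E2 = (M1 ⊕ K) ⊕ (M2 ⊕ K) = M1 ⊕ M2 — the shared key cancels under XOR.
fd ^ 83 = 7e
1e ^ 19 = 07
2b ^ bc = 97
04 ^ a0 = a4
e4 ^ 67 = 83
66 ^ b8 = de
6a ^ b8 = d2
4c ^ 39 = 75
d9 ^ 1c = c5
48 ^ 2a = 62
8d ^ 32 = bf
28 ^ 6c = 44
9d ^ 2f = b2

7e 07 97 a4 83 de d2 75 c5 62 bf 44 b2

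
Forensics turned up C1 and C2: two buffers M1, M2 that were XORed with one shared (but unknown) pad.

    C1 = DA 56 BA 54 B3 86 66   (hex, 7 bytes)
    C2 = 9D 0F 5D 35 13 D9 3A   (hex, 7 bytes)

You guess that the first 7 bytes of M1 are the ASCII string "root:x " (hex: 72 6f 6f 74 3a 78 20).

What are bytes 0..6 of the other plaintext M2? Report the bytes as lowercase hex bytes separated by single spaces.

35 36 88 15 9a 27 7c

First, C1 ⊕ C2 = (M1 ⊕ K) ⊕ (M2 ⊕ K) = M1 ⊕ M2, so the key drops out. Then M2 = (M1 ⊕ M2) ⊕ M1 over the first 7 bytes.
byte 0: (da xor 9d) xor 72 = 47 xor 72 = 35
byte 1: (56 xor 0f) xor 6f = 59 xor 6f = 36
byte 2: (ba xor 5d) xor 6f = e7 xor 6f = 88
byte 3: (54 xor 35) xor 74 = 61 xor 74 = 15
byte 4: (b3 xor 13) xor 3a = a0 xor 3a = 9a
byte 5: (86 xor d9) xor 78 = 5f xor 78 = 27
byte 6: (66 xor 3a) xor 20 = 5c xor 20 = 7c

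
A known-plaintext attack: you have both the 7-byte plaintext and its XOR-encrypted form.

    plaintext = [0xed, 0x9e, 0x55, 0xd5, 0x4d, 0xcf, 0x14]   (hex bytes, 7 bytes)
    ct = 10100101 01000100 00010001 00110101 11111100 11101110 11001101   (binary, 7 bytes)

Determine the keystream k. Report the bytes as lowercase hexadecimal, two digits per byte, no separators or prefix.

48da44e0b121d9

Since ct = plaintext ⊕ k, XORing both sides with plaintext gives k = plaintext ⊕ ct.
237 ⊕ 165 =  72
158 ⊕  68 = 218
 85 ⊕  17 =  68
213 ⊕  53 = 224
 77 ⊕ 252 = 177
207 ⊕ 238 =  33
 20 ⊕ 205 = 217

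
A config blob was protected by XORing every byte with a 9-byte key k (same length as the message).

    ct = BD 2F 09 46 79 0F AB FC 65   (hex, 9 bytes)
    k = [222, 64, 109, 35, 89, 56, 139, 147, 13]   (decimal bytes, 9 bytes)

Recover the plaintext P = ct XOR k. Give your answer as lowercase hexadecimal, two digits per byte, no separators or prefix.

bd xor de = 63
2f xor 40 = 6f
09 xor 6d = 64
46 xor 23 = 65
79 xor 59 = 20
0f xor 38 = 37
ab xor 8b = 20
fc xor 93 = 6f
65 xor 0d = 68

636f64652037206f68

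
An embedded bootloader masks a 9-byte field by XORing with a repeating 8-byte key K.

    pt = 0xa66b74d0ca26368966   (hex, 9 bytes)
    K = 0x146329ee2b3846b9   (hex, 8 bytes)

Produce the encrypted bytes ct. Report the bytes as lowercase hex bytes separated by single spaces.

The 8-byte key repeats, so the effective keystream is 14 63 29 ee 2b 38 46 b9 14.
byte 0: a6 ⊕ 14 = b2
byte 1: 6b ⊕ 63 = 08
byte 2: 74 ⊕ 29 = 5d
byte 3: d0 ⊕ ee = 3e
byte 4: ca ⊕ 2b = e1
byte 5: 26 ⊕ 38 = 1e
byte 6: 36 ⊕ 46 = 70
byte 7: 89 ⊕ b9 = 30
byte 8: 66 ⊕ 14 = 72

b2 08 5d 3e e1 1e 70 30 72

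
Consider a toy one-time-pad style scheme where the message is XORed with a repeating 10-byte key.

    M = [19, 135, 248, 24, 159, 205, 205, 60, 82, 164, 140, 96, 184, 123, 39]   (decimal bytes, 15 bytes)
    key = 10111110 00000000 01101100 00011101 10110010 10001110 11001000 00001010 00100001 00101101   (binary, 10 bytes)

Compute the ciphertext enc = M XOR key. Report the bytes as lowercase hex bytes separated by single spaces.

ad 87 94 05 2d 43 05 36 73 89 32 60 d4 66 95

The 10-byte key repeats, so the effective keystream is be 00 6c 1d b2 8e c8 0a 21 2d be 00 6c 1d b2.
byte 0: 13 xor be = ad
byte 1: 87 xor 00 = 87
byte 2: f8 xor 6c = 94
byte 3: 18 xor 1d = 05
byte 4: 9f xor b2 = 2d
byte 5: cd xor 8e = 43
byte 6: cd xor c8 = 05
byte 7: 3c xor 0a = 36
byte 8: 52 xor 21 = 73
byte 9: a4 xor 2d = 89
byte 10: 8c xor be = 32
byte 11: 60 xor 00 = 60
byte 12: b8 xor 6c = d4
byte 13: 7b xor 1d = 66
byte 14: 27 xor b2 = 95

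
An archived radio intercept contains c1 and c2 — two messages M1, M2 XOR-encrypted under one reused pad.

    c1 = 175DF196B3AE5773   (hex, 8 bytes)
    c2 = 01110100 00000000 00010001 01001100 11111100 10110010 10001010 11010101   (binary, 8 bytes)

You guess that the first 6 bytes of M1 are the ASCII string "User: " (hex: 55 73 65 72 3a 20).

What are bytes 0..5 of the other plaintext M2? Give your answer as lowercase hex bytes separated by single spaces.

First, c1 ⊕ c2 = (M1 ⊕ K) ⊕ (M2 ⊕ K) = M1 ⊕ M2, so the key drops out. Then M2 = (M1 ⊕ M2) ⊕ M1 over the first 6 bytes.
byte 0: (17 xor 74) xor 55 = 63 xor 55 = 36
byte 1: (5d xor 00) xor 73 = 5d xor 73 = 2e
byte 2: (f1 xor 11) xor 65 = e0 xor 65 = 85
byte 3: (96 xor 4c) xor 72 = da xor 72 = a8
byte 4: (b3 xor fc) xor 3a = 4f xor 3a = 75
byte 5: (ae xor b2) xor 20 = 1c xor 20 = 3c

36 2e 85 a8 75 3c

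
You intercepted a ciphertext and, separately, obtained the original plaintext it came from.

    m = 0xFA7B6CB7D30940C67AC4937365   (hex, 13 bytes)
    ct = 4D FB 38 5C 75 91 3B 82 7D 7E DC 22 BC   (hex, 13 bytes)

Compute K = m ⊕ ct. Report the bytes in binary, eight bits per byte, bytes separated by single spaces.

10110111 10000000 01010100 11101011 10100110 10011000 01111011 01000100 00000111 10111010 01001111 01010001 11011001

Since ct = m ⊕ K, XORing both sides with m gives K = m ⊕ ct.
fa XOR 4d = b7
7b XOR fb = 80
6c XOR 38 = 54
b7 XOR 5c = eb
d3 XOR 75 = a6
09 XOR 91 = 98
40 XOR 3b = 7b
c6 XOR 82 = 44
7a XOR 7d = 07
c4 XOR 7e = ba
93 XOR dc = 4f
73 XOR 22 = 51
65 XOR bc = d9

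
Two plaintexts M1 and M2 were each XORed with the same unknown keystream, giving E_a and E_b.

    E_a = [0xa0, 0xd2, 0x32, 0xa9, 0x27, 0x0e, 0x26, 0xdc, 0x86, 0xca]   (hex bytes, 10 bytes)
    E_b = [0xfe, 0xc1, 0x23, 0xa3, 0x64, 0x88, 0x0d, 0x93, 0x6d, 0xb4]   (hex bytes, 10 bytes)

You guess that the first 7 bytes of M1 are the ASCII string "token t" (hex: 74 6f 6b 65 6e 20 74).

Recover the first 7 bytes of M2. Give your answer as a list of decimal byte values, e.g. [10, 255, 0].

[42, 124, 122, 111, 45, 166, 95]

First, E_a ⊕ E_b = (M1 ⊕ K) ⊕ (M2 ⊕ K) = M1 ⊕ M2, so the key drops out. Then M2 = (M1 ⊕ M2) ⊕ M1 over the first 7 bytes.
byte 0: (a0 xor fe) xor 74 = 5e xor 74 = 2a
byte 1: (d2 xor c1) xor 6f = 13 xor 6f = 7c
byte 2: (32 xor 23) xor 6b = 11 xor 6b = 7a
byte 3: (a9 xor a3) xor 65 = 0a xor 65 = 6f
byte 4: (27 xor 64) xor 6e = 43 xor 6e = 2d
byte 5: (0e xor 88) xor 20 = 86 xor 20 = a6
byte 6: (26 xor 0d) xor 74 = 2b xor 74 = 5f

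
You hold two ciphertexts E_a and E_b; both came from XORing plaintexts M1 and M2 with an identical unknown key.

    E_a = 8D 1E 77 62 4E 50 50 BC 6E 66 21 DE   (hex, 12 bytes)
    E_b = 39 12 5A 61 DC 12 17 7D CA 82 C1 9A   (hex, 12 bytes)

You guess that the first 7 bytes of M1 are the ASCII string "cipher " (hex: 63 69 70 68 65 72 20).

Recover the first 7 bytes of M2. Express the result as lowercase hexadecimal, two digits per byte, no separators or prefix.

d7655d6bf73067

First, E_a ⊕ E_b = (M1 ⊕ K) ⊕ (M2 ⊕ K) = M1 ⊕ M2, so the key drops out. Then M2 = (M1 ⊕ M2) ⊕ M1 over the first 7 bytes.
byte 0: (8d XOR 39) XOR 63 = b4 XOR 63 = d7
byte 1: (1e XOR 12) XOR 69 = 0c XOR 69 = 65
byte 2: (77 XOR 5a) XOR 70 = 2d XOR 70 = 5d
byte 3: (62 XOR 61) XOR 68 = 03 XOR 68 = 6b
byte 4: (4e XOR dc) XOR 65 = 92 XOR 65 = f7
byte 5: (50 XOR 12) XOR 72 = 42 XOR 72 = 30
byte 6: (50 XOR 17) XOR 20 = 47 XOR 20 = 67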